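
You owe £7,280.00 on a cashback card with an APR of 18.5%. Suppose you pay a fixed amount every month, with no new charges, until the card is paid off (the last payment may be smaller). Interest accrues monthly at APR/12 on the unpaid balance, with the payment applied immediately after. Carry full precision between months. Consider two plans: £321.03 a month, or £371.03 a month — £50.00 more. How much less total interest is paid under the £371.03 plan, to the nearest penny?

Monthly rate r = 18.5%/12 = 1.54167% = 0.0154167.
At £321.03/mo: n = ⌈−ln(1 − rB₀/P)/ln(1+r)⌉ = 29 payments (last £38.04); total interest = total paid − £7,280.00 = £1,746.88.
At £371.03/mo: 24 payments (last £203.51); total interest £1,457.20.
Interest saved = £1,746.88 − £1,457.20 = £289.68.

£289.68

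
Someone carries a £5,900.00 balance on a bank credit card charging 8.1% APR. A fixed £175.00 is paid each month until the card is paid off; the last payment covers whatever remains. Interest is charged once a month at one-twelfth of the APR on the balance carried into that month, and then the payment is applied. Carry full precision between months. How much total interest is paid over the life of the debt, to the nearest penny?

Monthly rate r = 8.1%/12 = 0.675% = 0.00675.
Payoff takes n = ⌈−ln(1 − rB₀/P)/ln(1+r)⌉ = ⌈38.383⌉ = 39 payments; the last is £67.19.
Total paid = 38·£175.00 + £67.19 = £6,717.19.
Total interest = total paid − principal = £6,717.19 − £5,900.00 = £817.19.

£817.19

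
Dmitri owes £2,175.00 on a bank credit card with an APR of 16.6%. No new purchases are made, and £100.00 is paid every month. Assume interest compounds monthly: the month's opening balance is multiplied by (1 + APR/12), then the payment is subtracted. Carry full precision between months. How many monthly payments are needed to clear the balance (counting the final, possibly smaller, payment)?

Monthly rate r = 16.6%/12 = 1.38333% = 0.0138333.
Recurrence: B ← B·(1+r) − £100.00.
Month 1: interest £30.09; balance after payment £2,105.09.
Month 2: interest £29.12; balance after payment £2,034.21.
Closed form: n = −ln(1 − rB₀/P)/ln(1+r) = −ln(0.69912)/ln(1.01383) ≈ 26.053, so the balance reaches zero during payment 27.

27 payments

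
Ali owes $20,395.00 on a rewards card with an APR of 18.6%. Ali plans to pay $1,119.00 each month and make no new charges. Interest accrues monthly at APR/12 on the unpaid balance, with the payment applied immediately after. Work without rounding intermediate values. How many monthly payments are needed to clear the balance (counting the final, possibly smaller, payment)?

22 payments

Monthly rate r = 18.6%/12 = 1.55% = 0.0155.
Recurrence: B ← B·(1+r) − $1,119.00.
Month 1: interest $316.12; balance after payment $19,592.12.
Month 2: interest $303.68; balance after payment $18,776.80.
Closed form: n = −ln(1 − rB₀/P)/ln(1+r) = −ln(0.7175)/ln(1.0155) ≈ 21.584, so the balance reaches zero during payment 22.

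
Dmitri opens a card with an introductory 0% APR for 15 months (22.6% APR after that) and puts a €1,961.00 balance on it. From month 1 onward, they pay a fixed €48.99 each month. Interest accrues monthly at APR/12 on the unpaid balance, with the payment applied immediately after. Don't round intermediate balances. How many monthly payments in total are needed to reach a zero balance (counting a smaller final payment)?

50 payments

Promo months 1–15 at r₀ = 0%/12 = 0; months 16+ at r₁ = 22.6%/12 = 0.0188333.
After month 15 (no interest yet): B = €1,961.00 − 15·€48.99 = €1,226.15.
Then at r₁ with €48.99/mo: n₂ = −ln(1 − r₁·B/P)/ln(1+r₁) ≈ 34.17 → 35 more payments.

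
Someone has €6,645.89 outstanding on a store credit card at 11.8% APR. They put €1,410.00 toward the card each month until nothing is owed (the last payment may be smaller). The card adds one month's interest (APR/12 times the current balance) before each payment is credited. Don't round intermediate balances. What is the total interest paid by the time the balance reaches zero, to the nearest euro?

Monthly rate r = 11.8%/12 = 0.983333% = 0.00983333.
Payoff takes n = ⌈−ln(1 − rB₀/P)/ln(1+r)⌉ = ⌈4.850⌉ = 5 payments; the last is €1,199.12.
Total paid = 4·€1,410.00 + €1,199.12 = €6,839.12.
Total interest = total paid − principal = €6,839.12 − €6,645.89 = €193.23.

€193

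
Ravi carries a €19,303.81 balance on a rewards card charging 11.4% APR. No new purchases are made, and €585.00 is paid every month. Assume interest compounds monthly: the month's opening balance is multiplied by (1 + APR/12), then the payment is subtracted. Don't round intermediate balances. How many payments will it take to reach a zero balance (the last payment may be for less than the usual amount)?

40 months

Monthly rate r = 11.4%/12 = 0.95% = 0.0095.
Recurrence: B ← B·(1+r) − €585.00.
Month 1: interest €183.39; balance after payment €18,902.20.
Month 2: interest €179.57; balance after payment €18,496.77.
Closed form: n = −ln(1 − rB₀/P)/ln(1+r) = −ln(0.68652)/ln(1.0095) ≈ 39.779, so the balance reaches zero during payment 40.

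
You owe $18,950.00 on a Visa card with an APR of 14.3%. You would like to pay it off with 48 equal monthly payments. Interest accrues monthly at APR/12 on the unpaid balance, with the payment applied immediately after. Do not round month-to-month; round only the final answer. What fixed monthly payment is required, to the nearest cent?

$520.69

Monthly rate r = 14.3%/12 = 1.19167% = 0.0119167.
Level-payment amortization: P = B₀·r / (1 − (1+r)^(−n)) = 18950.00·0.0119167 / (1 − 1.01192^(−48)).
Denominator 1 − (1+r)^(−48) = 0.433692844.
P = 225.821 / 0.433692844 ≈ 520.69.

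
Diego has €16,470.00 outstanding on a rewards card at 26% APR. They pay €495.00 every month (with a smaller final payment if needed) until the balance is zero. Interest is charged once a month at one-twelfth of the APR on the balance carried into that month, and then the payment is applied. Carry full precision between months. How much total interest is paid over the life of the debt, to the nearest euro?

Monthly rate r = 26%/12 = 2.16667% = 0.0216667.
Payoff takes n = ⌈−ln(1 − rB₀/P)/ln(1+r)⌉ = ⌈59.538⌉ = 60 payments; the last is €267.72.
Total paid = 59·€495.00 + €267.72 = €29,472.72.
Total interest = total paid − principal = €29,472.72 − €16,470.00 = €13,002.72.

€13,003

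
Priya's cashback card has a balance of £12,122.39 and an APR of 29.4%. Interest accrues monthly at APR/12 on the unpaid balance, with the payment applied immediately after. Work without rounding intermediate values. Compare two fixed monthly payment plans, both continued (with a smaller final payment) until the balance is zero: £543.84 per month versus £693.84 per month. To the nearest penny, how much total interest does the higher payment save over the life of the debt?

Monthly rate r = 29.4%/12 = 2.45% = 0.0245.
At £543.84/mo: n = ⌈−ln(1 − rB₀/P)/ln(1+r)⌉ = 33 payments (last £346.61); total interest = total paid − £12,122.39 = £5,627.10.
At £693.84/mo: 24 payments (last £57.87); total interest £3,893.80.
Interest saved = £5,627.10 − £3,893.80 = £1,733.30.

£1,733.30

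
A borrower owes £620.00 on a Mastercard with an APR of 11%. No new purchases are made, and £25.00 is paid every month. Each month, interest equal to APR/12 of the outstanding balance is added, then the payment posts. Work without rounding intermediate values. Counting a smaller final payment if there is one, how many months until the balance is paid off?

Monthly rate r = 11%/12 = 0.916667% = 0.00916667.
Recurrence: B ← B·(1+r) − £25.00.
Month 1: interest £5.68; balance after payment £600.68.
Month 2: interest £5.51; balance after payment £581.19.
Closed form: n = −ln(1 − rB₀/P)/ln(1+r) = −ln(0.77267)/ln(1.00917) ≈ 28.264, so the balance reaches zero during payment 29.

29 months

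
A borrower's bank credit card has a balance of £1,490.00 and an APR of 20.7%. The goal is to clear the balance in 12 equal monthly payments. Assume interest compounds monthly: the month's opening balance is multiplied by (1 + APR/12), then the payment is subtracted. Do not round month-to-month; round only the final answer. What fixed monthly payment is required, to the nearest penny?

£138.53

Monthly rate r = 20.7%/12 = 1.725% = 0.01725.
Level-payment amortization: P = B₀·r / (1 − (1+r)^(−n)) = 1490.00·0.01725 / (1 − 1.01725^(−12)).
Denominator 1 − (1+r)^(−12) = 0.185544018.
P = 25.7025 / 0.185544018 ≈ 138.53.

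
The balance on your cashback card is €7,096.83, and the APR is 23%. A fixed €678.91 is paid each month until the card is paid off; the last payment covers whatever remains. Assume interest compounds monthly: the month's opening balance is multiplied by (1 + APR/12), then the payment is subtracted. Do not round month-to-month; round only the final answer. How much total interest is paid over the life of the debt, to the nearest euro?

€900

Monthly rate r = 23%/12 = 1.91667% = 0.0191667.
Payoff takes n = ⌈−ln(1 − rB₀/P)/ln(1+r)⌉ = ⌈11.777⌉ = 12 payments; the last is €528.51.
Total paid = 11·€678.91 + €528.51 = €7,996.52.
Total interest = total paid − principal = €7,996.52 − €7,096.83 = €899.69.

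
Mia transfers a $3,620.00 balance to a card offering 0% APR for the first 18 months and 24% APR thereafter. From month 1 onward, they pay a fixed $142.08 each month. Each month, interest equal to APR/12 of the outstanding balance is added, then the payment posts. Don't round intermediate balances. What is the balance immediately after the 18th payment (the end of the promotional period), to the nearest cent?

$1,062.56

Promo months 1–18 at r₀ = 0%/12 = 0; months 19+ at r₁ = 24%/12 = 0.02.
After month 18 (no interest yet): B = $3,620.00 − 18·$142.08 = $1,062.56.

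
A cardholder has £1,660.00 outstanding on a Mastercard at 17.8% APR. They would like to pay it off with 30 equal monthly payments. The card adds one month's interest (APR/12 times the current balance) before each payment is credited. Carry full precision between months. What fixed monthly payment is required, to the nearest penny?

£68.96

Monthly rate r = 17.8%/12 = 1.48333% = 0.0148333.
Level-payment amortization: P = B₀·r / (1 − (1+r)^(−n)) = 1660.00·0.0148333 / (1 − 1.01483^(−30)).
Denominator 1 − (1+r)^(−30) = 0.357077996.
P = 24.6233 / 0.357077996 ≈ 68.96.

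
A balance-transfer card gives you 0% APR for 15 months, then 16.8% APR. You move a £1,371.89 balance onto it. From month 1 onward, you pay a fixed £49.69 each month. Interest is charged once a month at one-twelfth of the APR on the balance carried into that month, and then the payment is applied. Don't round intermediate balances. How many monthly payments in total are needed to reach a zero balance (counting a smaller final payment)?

Promo months 1–15 at r₀ = 0%/12 = 0; months 16+ at r₁ = 16.8%/12 = 0.014.
After month 15 (no interest yet): B = £1,371.89 − 15·£49.69 = £626.54.
Then at r₁ with £49.69/mo: n₂ = −ln(1 − r₁·B/P)/ln(1+r₁) ≈ 13.97 → 14 more payments.

29 months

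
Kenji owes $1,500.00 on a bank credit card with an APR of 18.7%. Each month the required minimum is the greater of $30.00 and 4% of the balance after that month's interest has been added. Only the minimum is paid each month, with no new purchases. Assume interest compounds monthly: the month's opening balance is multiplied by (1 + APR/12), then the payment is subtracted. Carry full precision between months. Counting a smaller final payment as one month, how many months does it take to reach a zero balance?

60 months

Monthly rate r = 18.7%/12 = 1.55833% = 0.0155833.
While 4% of the post-interest balance exceeds $30.00, each month B ← (B·(1+r))·(1 − 0.04), i.e. B shrinks by the factor (1+r)·0.96 = 0.97496.
This holds for months 1–28. Entering month 29 the balance is $737.43; 4% of the post-interest balance is now below $30.00, so the flat $30.00 minimum applies from here.
From month 29 a fixed $30.00 at rate r clears $737.43 in 32 more payments. Total: 28 + 32 = 60 months.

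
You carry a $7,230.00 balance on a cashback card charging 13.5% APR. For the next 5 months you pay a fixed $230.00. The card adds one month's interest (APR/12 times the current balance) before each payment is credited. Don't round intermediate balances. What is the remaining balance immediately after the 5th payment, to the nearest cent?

$6,469.77

Monthly rate r = 13.5%/12 = 1.125% = 0.01125.
Each month: B ← B·(1+r) − $230.00.
Month 1: interest $81.34; balance after payment $7,081.34.
Month 2: interest $79.67; balance after payment $6,931.00.
Month 3: interest $77.97; balance after payment $6,778.98.
Month 4: interest $76.26; balance after payment $6,625.24.
Month 5: interest $74.53; balance after payment $6,469.77.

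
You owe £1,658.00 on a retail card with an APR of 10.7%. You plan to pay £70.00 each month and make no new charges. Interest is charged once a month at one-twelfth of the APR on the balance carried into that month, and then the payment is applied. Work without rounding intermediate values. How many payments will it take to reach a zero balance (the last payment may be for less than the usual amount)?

27 months

Monthly rate r = 10.7%/12 = 0.891667% = 0.00891667.
Recurrence: B ← B·(1+r) − £70.00.
Month 1: interest £14.78; balance after payment £1,602.78.
Month 2: interest £14.29; balance after payment £1,547.08.
Closed form: n = −ln(1 − rB₀/P)/ln(1+r) = −ln(0.7888)/ln(1.00892) ≈ 26.725, so the balance reaches zero during payment 27.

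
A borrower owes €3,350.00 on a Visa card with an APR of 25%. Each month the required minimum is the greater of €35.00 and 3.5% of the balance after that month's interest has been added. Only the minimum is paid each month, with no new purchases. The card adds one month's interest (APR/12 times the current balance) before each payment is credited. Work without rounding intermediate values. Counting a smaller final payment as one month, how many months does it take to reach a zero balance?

Monthly rate r = 25%/12 = 2.08333% = 0.0208333.
While 3.5% of the post-interest balance exceeds €35.00, each month B ← (B·(1+r))·(1 − 0.035), i.e. B shrinks by the factor (1+r)·0.965 = 0.9851.
This holds for months 1–82. Entering month 83 the balance is €978.55; 3.5% of the post-interest balance is now below €35.00, so the flat €35.00 minimum applies from here.
From month 83 a fixed €35.00 at rate r clears €978.55 in 43 more payments. Total: 82 + 43 = 125 months.

125 months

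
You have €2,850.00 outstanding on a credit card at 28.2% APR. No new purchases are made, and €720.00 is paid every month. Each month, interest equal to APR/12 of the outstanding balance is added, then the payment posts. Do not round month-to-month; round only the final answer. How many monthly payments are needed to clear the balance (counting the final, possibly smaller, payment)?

5 months

Monthly rate r = 28.2%/12 = 2.35% = 0.0235.
Recurrence: B ← B·(1+r) − €720.00.
Month 1: interest €66.97; balance after payment €2,196.97.
Month 2: interest €51.63; balance after payment €1,528.60.
Month 3: interest €35.92; balance after payment €844.53.
Month 4: interest €19.85; balance after payment €144.37.
Month 5: interest €3.39; balance after payment €0.00.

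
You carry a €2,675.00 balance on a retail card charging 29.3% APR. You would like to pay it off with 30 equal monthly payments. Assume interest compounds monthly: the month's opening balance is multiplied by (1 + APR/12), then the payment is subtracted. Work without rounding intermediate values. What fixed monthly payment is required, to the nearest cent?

Monthly rate r = 29.3%/12 = 2.44167% = 0.0244167.
Level-payment amortization: P = B₀·r / (1 − (1+r)^(−n)) = 2675.00·0.0244167 / (1 − 1.02442^(−30)).
Denominator 1 − (1+r)^(−30) = 0.515045568.
P = 65.3146 / 0.515045568 ≈ 126.81.

€126.81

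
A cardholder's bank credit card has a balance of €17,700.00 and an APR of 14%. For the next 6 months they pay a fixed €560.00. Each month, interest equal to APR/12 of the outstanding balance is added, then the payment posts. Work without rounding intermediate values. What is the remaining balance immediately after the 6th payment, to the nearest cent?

Monthly rate r = 14%/12 = 1.16667% = 0.0116667.
Each month: B ← B·(1+r) − €560.00.
Month 1: interest €206.50; balance after payment €17,346.50.
Month 2: interest €202.38; balance after payment €16,988.88.
Month 3: interest €198.20; balance after payment €16,627.08.
Month 4: interest €193.98; balance after payment €16,261.06.
Month 5: interest €189.71; balance after payment €15,890.77.
Month 6: interest €185.39; balance after payment €15,516.17.

€15,516.17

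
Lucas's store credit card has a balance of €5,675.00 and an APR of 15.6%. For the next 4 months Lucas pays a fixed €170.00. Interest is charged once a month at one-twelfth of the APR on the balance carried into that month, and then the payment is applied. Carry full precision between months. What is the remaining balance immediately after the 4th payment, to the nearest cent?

€5,282.53

Monthly rate r = 15.6%/12 = 1.3% = 0.013.
Each month: B ← B·(1+r) − €170.00.
Month 1: interest €73.77; balance after payment €5,578.77.
Month 2: interest €72.52; balance after payment €5,481.30.
Month 3: interest €71.26; balance after payment €5,382.56.
Month 4: interest €69.97; balance after payment €5,282.53.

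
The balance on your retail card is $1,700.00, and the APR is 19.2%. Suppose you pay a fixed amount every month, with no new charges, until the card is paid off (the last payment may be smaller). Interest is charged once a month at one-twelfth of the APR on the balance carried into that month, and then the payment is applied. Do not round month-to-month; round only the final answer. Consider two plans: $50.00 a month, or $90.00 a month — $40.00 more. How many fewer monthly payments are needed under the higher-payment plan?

27 fewer payments

Monthly rate r = 19.2%/12 = 1.6% = 0.016.
At $50.00/mo: n = ⌈−ln(1 − rB₀/P)/ln(1+r)⌉ = 50 payments (last $23.62); total interest = total paid − $1,700.00 = $773.62.
At $90.00/mo: 23 payments (last $60.49); total interest $340.49.
Payments saved = 50 − 23 = 27.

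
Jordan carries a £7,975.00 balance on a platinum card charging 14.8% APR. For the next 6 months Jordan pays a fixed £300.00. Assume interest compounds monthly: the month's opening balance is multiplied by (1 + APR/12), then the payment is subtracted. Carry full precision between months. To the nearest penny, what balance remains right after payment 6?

Monthly rate r = 14.8%/12 = 1.23333% = 0.0123333.
Each month: B ← B·(1+r) − £300.00.
Month 1: interest £98.36; balance after payment £7,773.36.
Month 2: interest £95.87; balance after payment £7,569.23.
Month 3: interest £93.35; balance after payment £7,362.58.
Month 4: interest £90.81; balance after payment £7,153.39.
Month 5: interest £88.23; balance after payment £6,941.61.
Month 6: interest £85.61; balance after payment £6,727.23.

£6,727.23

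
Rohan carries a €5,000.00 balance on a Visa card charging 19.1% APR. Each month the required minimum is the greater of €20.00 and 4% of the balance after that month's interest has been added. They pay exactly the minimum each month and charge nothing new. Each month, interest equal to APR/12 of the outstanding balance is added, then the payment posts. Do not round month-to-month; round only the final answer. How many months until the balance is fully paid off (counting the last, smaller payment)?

125 months

Monthly rate r = 19.1%/12 = 1.59167% = 0.0159167.
While 4% of the post-interest balance exceeds €20.00, each month B ← (B·(1+r))·(1 − 0.04), i.e. B shrinks by the factor (1+r)·0.96 = 0.97528.
This holds for months 1–93. Entering month 94 the balance is €487.52; 4% of the post-interest balance is now below €20.00, so the flat €20.00 minimum applies from here.
From month 94 a fixed €20.00 at rate r clears €487.52 in 32 more payments. Total: 93 + 32 = 125 months.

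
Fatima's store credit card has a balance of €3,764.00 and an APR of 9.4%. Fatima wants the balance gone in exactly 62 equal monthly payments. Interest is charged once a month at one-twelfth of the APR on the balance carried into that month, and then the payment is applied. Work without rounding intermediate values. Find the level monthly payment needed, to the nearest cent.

€76.87

Monthly rate r = 9.4%/12 = 0.783333% = 0.00783333.
Level-payment amortization: P = B₀·r / (1 − (1+r)^(−n)) = 3764.00·0.00783333 / (1 − 1.00783^(−62)).
Denominator 1 − (1+r)^(−62) = 0.38354771.
P = 29.4847 / 0.38354771 ≈ 76.87.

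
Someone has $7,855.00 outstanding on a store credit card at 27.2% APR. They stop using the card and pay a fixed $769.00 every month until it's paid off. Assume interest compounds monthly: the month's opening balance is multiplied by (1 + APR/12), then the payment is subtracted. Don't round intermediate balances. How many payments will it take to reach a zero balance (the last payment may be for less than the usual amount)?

Monthly rate r = 27.2%/12 = 2.26667% = 0.0226667.
Recurrence: B ← B·(1+r) − $769.00.
Month 1: interest $178.05; balance after payment $7,264.05.
Month 2: interest $164.65; balance after payment $6,659.70.
Closed form: n = −ln(1 − rB₀/P)/ln(1+r) = −ln(0.76847)/ln(1.02267) ≈ 11.750, so the balance reaches zero during payment 12.

12 payments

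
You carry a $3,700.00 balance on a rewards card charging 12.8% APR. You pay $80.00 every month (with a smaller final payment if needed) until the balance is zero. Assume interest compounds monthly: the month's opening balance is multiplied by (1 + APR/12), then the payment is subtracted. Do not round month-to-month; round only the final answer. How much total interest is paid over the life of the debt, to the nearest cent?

Monthly rate r = 12.8%/12 = 1.06667% = 0.0106667.
Payoff takes n = ⌈−ln(1 − rB₀/P)/ln(1+r)⌉ = ⌈64.080⌉ = 65 payments; the last is $6.44.
Total paid = 64·$80.00 + $6.44 = $5,126.44.
Total interest = total paid − principal = $5,126.44 − $3,700.00 = $1,426.44.

$1,426.44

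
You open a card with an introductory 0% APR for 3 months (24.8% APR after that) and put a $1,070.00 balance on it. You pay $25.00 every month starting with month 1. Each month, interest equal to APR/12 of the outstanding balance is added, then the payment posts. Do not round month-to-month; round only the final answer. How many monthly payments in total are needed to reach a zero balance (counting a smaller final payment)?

Promo months 1–3 at r₀ = 0%/12 = 0; months 4+ at r₁ = 24.8%/12 = 0.0206667.
After month 3 (no interest yet): B = $1,070.00 − 3·$25.00 = $995.00.
Then at r₁ with $25.00/mo: n₂ = −ln(1 − r₁·B/P)/ln(1+r₁) ≈ 84.52 → 85 more payments.

88 months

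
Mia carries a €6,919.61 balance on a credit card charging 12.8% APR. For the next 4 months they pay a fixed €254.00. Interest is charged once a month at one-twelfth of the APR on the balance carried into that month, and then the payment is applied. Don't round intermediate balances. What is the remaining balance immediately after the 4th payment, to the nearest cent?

€6,187.23

Monthly rate r = 12.8%/12 = 1.06667% = 0.0106667.
Each month: B ← B·(1+r) − €254.00.
Month 1: interest €73.81; balance after payment €6,739.42.
Month 2: interest €71.89; balance after payment €6,557.31.
Month 3: interest €69.94; balance after payment €6,373.25.
Month 4: interest €67.98; balance after payment €6,187.23.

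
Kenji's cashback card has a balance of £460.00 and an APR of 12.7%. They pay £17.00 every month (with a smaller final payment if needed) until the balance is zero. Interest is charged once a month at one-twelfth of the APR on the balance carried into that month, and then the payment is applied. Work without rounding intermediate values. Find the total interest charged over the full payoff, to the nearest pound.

£85

Monthly rate r = 12.7%/12 = 1.05833% = 0.0105833.
Payoff takes n = ⌈−ln(1 − rB₀/P)/ln(1+r)⌉ = ⌈32.048⌉ = 33 payments; the last is £0.82.
Total paid = 32·£17.00 + £0.82 = £544.82.
Total interest = total paid − principal = £544.82 − £460.00 = £84.82.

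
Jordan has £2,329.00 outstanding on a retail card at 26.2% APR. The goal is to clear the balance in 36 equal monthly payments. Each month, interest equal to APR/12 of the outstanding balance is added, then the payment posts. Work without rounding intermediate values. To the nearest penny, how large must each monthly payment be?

£94.09

Monthly rate r = 26.2%/12 = 2.18333% = 0.0218333.
Level-payment amortization: P = B₀·r / (1 − (1+r)^(−n)) = 2329.00·0.0218333 / (1 − 1.02183^(−36)).
Denominator 1 − (1+r)^(−36) = 0.540466017.
P = 50.8498 / 0.540466017 ≈ 94.09.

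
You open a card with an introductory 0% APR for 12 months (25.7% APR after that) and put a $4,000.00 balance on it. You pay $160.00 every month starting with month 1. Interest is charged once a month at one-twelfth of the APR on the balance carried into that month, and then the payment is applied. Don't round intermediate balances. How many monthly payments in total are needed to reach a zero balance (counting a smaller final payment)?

Promo months 1–12 at r₀ = 0%/12 = 0; months 13+ at r₁ = 25.7%/12 = 0.0214167.
After month 12 (no interest yet): B = $4,000.00 − 12·$160.00 = $2,080.00.
Then at r₁ with $160.00/mo: n₂ = −ln(1 − r₁·B/P)/ln(1+r₁) ≈ 15.40 → 16 more payments.

28 payments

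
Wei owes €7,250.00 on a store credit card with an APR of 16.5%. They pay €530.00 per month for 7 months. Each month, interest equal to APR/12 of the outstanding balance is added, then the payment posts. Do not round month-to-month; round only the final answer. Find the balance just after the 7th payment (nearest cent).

€4,110.67

Monthly rate r = 16.5%/12 = 1.375% = 0.01375.
Each month: B ← B·(1+r) − €530.00.
Month 1: interest €99.69; balance after payment €6,819.69.
Month 2: interest €93.77; balance after payment €6,383.46.
Month 3: interest €87.77; balance after payment €5,941.23.
Month 4: interest €81.69; balance after payment €5,492.92.
Month 5: interest €75.53; balance after payment €5,038.45.
Month 6: interest €69.28; balance after payment €4,577.73.
Month 7: interest €62.94; balance after payment €4,110.67.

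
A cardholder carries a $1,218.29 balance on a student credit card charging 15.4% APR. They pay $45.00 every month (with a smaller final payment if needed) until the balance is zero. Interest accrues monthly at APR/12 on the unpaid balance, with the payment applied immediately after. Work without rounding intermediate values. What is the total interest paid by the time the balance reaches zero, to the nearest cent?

Monthly rate r = 15.4%/12 = 1.28333% = 0.0128333.
Payoff takes n = ⌈−ln(1 − rB₀/P)/ln(1+r)⌉ = ⌈33.474⌉ = 34 payments; the last is $21.40.
Total paid = 33·$45.00 + $21.40 = $1,506.40.
Total interest = total paid − principal = $1,506.40 − $1,218.29 = $288.11.

$288.11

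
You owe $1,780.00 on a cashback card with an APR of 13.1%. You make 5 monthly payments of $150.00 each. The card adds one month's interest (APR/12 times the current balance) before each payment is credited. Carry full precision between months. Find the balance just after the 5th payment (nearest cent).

Monthly rate r = 13.1%/12 = 1.09167% = 0.0109167.
Each month: B ← B·(1+r) − $150.00.
Month 1: interest $19.43; balance after payment $1,649.43.
Month 2: interest $18.01; balance after payment $1,517.44.
Month 3: interest $16.57; balance after payment $1,384.00.
Month 4: interest $15.11; balance after payment $1,249.11.
Month 5: interest $13.64; balance after payment $1,112.75.

$1,112.75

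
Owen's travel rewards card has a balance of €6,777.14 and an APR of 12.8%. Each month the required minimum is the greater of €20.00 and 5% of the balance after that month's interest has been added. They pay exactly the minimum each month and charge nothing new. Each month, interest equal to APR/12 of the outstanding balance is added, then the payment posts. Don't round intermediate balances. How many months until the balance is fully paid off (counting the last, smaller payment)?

93 months

Monthly rate r = 12.8%/12 = 1.06667% = 0.0106667.
While 5% of the post-interest balance exceeds €20.00, each month B ← (B·(1+r))·(1 − 0.05), i.e. B shrinks by the factor (1+r)·0.95 = 0.96013.
This holds for months 1–70. Entering month 71 the balance is €392.88; 5% of the post-interest balance is now below €20.00, so the flat €20.00 minimum applies from here.
From month 71 a fixed €20.00 at rate r clears €392.88 in 23 more payments. Total: 70 + 23 = 93 months.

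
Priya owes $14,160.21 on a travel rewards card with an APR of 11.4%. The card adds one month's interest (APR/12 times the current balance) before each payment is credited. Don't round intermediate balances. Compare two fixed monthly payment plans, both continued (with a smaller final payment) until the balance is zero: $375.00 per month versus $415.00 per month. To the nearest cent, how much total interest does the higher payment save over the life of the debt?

$424.86

Monthly rate r = 11.4%/12 = 0.95% = 0.0095.
At $375.00/mo: n = ⌈−ln(1 − rB₀/P)/ln(1+r)⌉ = 47 payments (last $371.25); total interest = total paid − $14,160.21 = $3,461.04.
At $415.00/mo: 42 payments (last $181.39); total interest $3,036.18.
Interest saved = $3,461.04 − $3,036.18 = $424.86.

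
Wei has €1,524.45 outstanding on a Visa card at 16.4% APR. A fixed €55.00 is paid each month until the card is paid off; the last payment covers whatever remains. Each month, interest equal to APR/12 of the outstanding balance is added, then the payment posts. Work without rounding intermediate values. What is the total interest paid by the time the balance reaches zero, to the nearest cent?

€404.68

Monthly rate r = 16.4%/12 = 1.36667% = 0.0136667.
Payoff takes n = ⌈−ln(1 − rB₀/P)/ln(1+r)⌉ = ⌈35.075⌉ = 36 payments; the last is €4.13.
Total paid = 35·€55.00 + €4.13 = €1,929.13.
Total interest = total paid − principal = €1,929.13 − €1,524.45 = €404.68.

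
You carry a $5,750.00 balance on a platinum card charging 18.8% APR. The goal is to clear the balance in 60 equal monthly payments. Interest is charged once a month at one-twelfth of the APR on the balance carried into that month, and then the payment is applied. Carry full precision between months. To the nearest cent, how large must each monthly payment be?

$148.53

Monthly rate r = 18.8%/12 = 1.56667% = 0.0156667.
Level-payment amortization: P = B₀·r / (1 − (1+r)^(−n)) = 5750.00·0.0156667 / (1 − 1.01567^(−60)).
Denominator 1 − (1+r)^(−60) = 0.606515137.
P = 90.0833 / 0.606515137 ≈ 148.53.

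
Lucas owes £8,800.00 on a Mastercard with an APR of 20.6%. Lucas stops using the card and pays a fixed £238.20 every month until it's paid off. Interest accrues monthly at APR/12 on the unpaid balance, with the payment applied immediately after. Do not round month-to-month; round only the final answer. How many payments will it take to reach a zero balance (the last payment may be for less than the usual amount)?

Monthly rate r = 20.6%/12 = 1.71667% = 0.0171667.
Recurrence: B ← B·(1+r) − £238.20.
Month 1: interest £151.07; balance after payment £8,712.87.
Month 2: interest £149.57; balance after payment £8,624.24.
Closed form: n = −ln(1 − rB₀/P)/ln(1+r) = −ln(0.3658)/ln(1.01717) ≈ 59.084, so the balance reaches zero during payment 60.

60 months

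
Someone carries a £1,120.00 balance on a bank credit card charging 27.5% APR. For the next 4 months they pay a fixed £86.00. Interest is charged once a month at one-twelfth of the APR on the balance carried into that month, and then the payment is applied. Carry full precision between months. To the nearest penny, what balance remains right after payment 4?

Monthly rate r = 27.5%/12 = 2.29167% = 0.0229167.
Each month: B ← B·(1+r) − £86.00.
Month 1: interest £25.67; balance after payment £1,059.67.
Month 2: interest £24.28; balance after payment £997.95.
Month 3: interest £22.87; balance after payment £934.82.
Month 4: interest £21.42; balance after payment £870.24.

£870.24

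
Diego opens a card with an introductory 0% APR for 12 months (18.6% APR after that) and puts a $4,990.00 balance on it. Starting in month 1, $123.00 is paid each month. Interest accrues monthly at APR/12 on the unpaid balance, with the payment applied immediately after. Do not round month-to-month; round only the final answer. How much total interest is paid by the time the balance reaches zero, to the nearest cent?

$1,163.12

Promo months 1–12 at r₀ = 0%/12 = 0; months 13+ at r₁ = 18.6%/12 = 0.0155.
After month 12 (no interest yet): B = $4,990.00 − 12·$123.00 = $3,514.00.
Then at r₁ with $123.00/mo: n₂ = −ln(1 − r₁·B/P)/ln(1+r₁) ≈ 38.03 → 39 more payments.
Total paid = 50·$123.00 + $3.12 = $6,153.12; interest = $6,153.12 − $4,990.00 = $1,163.12.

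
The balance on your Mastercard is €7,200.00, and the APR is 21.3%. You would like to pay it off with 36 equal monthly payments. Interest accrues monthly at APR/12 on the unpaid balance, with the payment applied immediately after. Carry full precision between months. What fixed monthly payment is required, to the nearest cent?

Monthly rate r = 21.3%/12 = 1.775% = 0.01775.
Level-payment amortization: P = B₀·r / (1 − (1+r)^(−n)) = 7200.00·0.01775 / (1 − 1.01775^(−36)).
Denominator 1 − (1+r)^(−36) = 0.469213337.
P = 127.8 / 0.469213337 ≈ 272.37.

€272.37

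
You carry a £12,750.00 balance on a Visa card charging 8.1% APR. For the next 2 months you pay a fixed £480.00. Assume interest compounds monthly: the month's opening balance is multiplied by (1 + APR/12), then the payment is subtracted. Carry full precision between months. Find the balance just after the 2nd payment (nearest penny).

£11,959.47

Monthly rate r = 8.1%/12 = 0.675% = 0.00675.
Each month: B ← B·(1+r) − £480.00.
Month 1: interest £86.06; balance after payment £12,356.06.
Month 2: interest £83.40; balance after payment £11,959.47.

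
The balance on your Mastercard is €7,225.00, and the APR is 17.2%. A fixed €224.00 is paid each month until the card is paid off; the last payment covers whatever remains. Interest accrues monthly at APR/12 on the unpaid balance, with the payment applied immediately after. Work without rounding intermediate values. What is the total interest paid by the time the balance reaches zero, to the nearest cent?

€2,541.52

Monthly rate r = 17.2%/12 = 1.43333% = 0.0143333.
Payoff takes n = ⌈−ln(1 − rB₀/P)/ln(1+r)⌉ = ⌈43.599⌉ = 44 payments; the last is €134.52.
Total paid = 43·€224.00 + €134.52 = €9,766.52.
Total interest = total paid − principal = €9,766.52 − €7,225.00 = €2,541.52.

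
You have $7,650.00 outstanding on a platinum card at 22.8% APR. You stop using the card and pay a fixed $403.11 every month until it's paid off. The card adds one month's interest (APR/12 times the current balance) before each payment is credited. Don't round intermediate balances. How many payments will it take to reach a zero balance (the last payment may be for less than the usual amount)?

24 payments

Monthly rate r = 22.8%/12 = 1.9% = 0.019.
Recurrence: B ← B·(1+r) − $403.11.
Month 1: interest $145.35; balance after payment $7,392.24.
Month 2: interest $140.45; balance after payment $7,129.58.
Closed form: n = −ln(1 − rB₀/P)/ln(1+r) = −ln(0.63943)/ln(1.019) ≈ 23.759, so the balance reaches zero during payment 24.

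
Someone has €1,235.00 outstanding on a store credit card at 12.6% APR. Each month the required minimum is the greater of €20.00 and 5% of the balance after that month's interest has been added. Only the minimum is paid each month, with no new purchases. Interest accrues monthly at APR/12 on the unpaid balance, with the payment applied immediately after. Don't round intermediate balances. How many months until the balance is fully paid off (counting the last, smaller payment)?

51 months

Monthly rate r = 12.6%/12 = 1.05% = 0.0105.
While 5% of the post-interest balance exceeds €20.00, each month B ← (B·(1+r))·(1 − 0.05), i.e. B shrinks by the factor (1+r)·0.95 = 0.95997.
This holds for months 1–28. Entering month 29 the balance is €393.50; 5% of the post-interest balance is now below €20.00, so the flat €20.00 minimum applies from here.
From month 29 a fixed €20.00 at rate r clears €393.50 in 23 more payments. Total: 28 + 23 = 51 months.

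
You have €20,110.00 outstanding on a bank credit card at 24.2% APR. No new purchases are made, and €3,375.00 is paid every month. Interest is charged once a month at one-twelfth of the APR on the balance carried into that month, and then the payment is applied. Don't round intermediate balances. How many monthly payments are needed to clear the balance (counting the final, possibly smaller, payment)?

Monthly rate r = 24.2%/12 = 2.01667% = 0.0201667.
Recurrence: B ← B·(1+r) − €3,375.00.
Month 1: interest €405.55; balance after payment €17,140.55.
Month 2: interest €345.67; balance after payment €14,111.22.
Closed form: n = −ln(1 − rB₀/P)/ln(1+r) = −ln(0.87984)/ln(1.02017) ≈ 6.412, so the balance reaches zero during payment 7.

7 payments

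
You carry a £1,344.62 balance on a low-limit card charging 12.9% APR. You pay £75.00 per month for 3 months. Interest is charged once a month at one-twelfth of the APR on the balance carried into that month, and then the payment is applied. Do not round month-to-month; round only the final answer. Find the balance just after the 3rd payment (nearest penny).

Monthly rate r = 12.9%/12 = 1.075% = 0.01075.
Each month: B ← B·(1+r) − £75.00.
Month 1: interest £14.45; balance after payment £1,284.07.
Month 2: interest £13.80; balance after payment £1,222.88.
Month 3: interest £13.15; balance after payment £1,161.02.

£1,161.02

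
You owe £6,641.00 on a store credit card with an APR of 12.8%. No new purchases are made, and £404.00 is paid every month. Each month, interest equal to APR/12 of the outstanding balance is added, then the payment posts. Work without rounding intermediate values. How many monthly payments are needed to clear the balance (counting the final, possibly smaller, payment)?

19 months

Monthly rate r = 12.8%/12 = 1.06667% = 0.0106667.
Recurrence: B ← B·(1+r) − £404.00.
Month 1: interest £70.84; balance after payment £6,307.84.
Month 2: interest £67.28; balance after payment £5,971.12.
Closed form: n = −ln(1 − rB₀/P)/ln(1+r) = −ln(0.82466)/ln(1.01067) ≈ 18.170, so the balance reaches zero during payment 19.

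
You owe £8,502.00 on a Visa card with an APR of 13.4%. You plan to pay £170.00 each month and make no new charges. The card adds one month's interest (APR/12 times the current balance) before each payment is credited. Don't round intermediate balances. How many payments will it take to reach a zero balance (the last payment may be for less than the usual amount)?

Monthly rate r = 13.4%/12 = 1.11667% = 0.0111667.
Recurrence: B ← B·(1+r) − £170.00.
Month 1: interest £94.94; balance after payment £8,426.94.
Month 2: interest £94.10; balance after payment £8,351.04.
Closed form: n = −ln(1 − rB₀/P)/ln(1+r) = −ln(0.44154)/ln(1.01117) ≈ 73.617, so the balance reaches zero during payment 74.

74 months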